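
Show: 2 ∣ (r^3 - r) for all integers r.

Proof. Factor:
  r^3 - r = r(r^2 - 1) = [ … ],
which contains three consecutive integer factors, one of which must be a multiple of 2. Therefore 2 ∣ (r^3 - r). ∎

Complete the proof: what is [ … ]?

(r - 1)r(r + 1)

r(r^2 - 1) = r(r - 1)(r + 1) = (r - 1)r(r + 1).
These three factors are consecutive integers, so their product is divisible by 2.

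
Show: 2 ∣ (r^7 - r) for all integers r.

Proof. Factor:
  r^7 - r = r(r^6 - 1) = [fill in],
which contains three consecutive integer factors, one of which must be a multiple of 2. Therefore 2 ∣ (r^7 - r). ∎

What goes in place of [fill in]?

(r - 1)r(r + 1)(r^4 + r^2 + 1)

r^6 - 1 = (r^2 - 1)(r^4 + r^2 + 1), and r^2 - 1 = (r-1)(r+1).
So r(r^6 - 1) = (r - 1)r(r + 1)(r^4 + r^2 + 1).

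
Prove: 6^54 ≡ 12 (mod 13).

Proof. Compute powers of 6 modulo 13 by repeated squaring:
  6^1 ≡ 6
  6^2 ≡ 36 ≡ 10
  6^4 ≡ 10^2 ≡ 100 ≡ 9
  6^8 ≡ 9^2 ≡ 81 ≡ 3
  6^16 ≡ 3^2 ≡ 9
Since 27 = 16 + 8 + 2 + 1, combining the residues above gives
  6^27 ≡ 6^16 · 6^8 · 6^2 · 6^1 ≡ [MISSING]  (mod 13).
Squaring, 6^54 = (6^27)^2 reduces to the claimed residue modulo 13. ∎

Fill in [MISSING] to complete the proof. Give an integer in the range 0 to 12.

6^16 · 6^8 · 6^2 · 6^1 ≡ 9 · 3 · 10 · 6 = 1620.
1620 mod 13 = 8, so 6^27 ≡ 8 (mod 13).

8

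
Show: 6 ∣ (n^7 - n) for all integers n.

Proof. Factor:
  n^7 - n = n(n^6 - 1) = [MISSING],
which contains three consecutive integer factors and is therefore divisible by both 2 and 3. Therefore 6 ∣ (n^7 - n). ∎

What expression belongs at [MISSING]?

(n - 1)n(n + 1)(n^4 + n^2 + 1)

n^6 - 1 = (n^2 - 1)(n^4 + n^2 + 1), and n^2 - 1 = (n-1)(n+1).
So n(n^6 - 1) = (n - 1)n(n + 1)(n^4 + n^2 + 1).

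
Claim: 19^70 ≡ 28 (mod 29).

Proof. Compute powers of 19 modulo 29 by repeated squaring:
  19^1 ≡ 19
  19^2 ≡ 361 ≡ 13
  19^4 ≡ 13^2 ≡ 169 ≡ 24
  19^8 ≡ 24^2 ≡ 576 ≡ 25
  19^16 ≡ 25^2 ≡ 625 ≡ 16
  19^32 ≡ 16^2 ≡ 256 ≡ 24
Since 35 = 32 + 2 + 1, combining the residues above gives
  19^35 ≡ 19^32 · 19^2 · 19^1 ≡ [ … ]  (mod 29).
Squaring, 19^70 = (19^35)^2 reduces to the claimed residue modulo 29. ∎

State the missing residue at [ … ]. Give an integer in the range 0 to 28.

19^32 · 19^2 · 19^1 ≡ 24 · 13 · 19 = 5928.
5928 mod 29 = 12, so 19^35 ≡ 12 (mod 29).

12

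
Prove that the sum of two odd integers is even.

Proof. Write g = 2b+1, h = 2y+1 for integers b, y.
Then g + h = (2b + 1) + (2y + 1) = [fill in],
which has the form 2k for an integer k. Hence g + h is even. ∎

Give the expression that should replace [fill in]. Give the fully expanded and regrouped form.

(2b + 1) + (2y + 1) = 2b + 2y + 2
= 2(b + y + 1).
Since b + y + 1 is an integer, the sum is of the form 2k for an integer k.

2(b + y + 1)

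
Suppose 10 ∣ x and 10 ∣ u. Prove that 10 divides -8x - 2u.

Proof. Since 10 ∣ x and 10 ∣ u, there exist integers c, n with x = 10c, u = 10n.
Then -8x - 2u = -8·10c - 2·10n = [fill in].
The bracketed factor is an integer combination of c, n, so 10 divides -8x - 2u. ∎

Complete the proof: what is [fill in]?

Each term has a factor of 10: -8·10c - 2·10n = 10·(-8c - 2n).
Since -8c - 2n is an integer, 10 ∣ (-8x - 2u).

10(-8c - 2n)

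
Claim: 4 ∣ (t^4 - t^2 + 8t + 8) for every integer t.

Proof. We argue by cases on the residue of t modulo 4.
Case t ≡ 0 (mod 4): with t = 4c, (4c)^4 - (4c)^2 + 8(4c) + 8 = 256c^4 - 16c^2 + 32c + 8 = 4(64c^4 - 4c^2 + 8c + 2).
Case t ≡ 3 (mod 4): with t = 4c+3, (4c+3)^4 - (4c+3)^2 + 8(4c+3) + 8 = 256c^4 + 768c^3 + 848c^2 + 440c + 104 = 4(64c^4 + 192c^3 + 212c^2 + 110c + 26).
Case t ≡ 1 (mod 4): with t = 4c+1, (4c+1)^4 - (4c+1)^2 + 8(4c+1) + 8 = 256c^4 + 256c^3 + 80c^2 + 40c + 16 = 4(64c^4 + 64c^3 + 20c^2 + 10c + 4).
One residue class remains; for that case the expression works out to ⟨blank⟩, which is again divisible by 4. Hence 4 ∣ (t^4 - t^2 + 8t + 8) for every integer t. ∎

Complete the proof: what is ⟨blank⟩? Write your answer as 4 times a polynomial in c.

The residues treated are {0, 3, 1}, so the missing case is t ≡ 2 (mod 4); write t = 4c+2.
Then (4c+2)^4 - (4c+2)^2 + 8(4c+2) + 8 = 256c^4 + 512c^3 + 368c^2 + 144c + 36 = 4(64c^4 + 128c^3 + 92c^2 + 36c + 9).

4(64c^4 + 128c^3 + 92c^2 + 36c + 9)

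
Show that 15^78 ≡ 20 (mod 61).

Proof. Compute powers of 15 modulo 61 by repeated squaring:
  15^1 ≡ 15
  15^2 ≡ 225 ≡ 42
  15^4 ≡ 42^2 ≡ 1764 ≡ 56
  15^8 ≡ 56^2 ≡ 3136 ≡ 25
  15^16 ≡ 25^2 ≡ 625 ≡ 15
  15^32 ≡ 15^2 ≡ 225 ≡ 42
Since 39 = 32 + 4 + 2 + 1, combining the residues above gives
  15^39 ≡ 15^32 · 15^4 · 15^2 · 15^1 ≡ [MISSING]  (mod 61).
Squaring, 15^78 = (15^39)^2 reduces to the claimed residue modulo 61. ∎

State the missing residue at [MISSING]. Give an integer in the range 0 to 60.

Multiply the listed residues: 42 · 56 · 42 · 15 = 2352 → 98784 → 1481760.
Reducing modulo 61: 1481760 = 24291·61 + 9, so 15^39 ≡ 9.

9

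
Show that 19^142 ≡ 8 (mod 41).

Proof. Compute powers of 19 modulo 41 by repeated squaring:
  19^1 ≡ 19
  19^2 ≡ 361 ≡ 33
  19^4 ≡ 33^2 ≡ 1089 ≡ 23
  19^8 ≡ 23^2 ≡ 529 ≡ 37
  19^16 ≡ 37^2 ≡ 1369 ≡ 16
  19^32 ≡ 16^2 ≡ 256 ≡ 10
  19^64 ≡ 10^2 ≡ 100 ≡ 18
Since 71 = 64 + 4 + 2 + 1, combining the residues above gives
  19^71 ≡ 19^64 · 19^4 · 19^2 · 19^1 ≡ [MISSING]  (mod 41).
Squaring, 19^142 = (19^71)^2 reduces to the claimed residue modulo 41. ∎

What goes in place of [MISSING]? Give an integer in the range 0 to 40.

7

19^64 · 19^4 · 19^2 · 19^1 ≡ 18 · 23 · 33 · 19 = 259578.
259578 mod 41 = 7, so 19^71 ≡ 7 (mod 41).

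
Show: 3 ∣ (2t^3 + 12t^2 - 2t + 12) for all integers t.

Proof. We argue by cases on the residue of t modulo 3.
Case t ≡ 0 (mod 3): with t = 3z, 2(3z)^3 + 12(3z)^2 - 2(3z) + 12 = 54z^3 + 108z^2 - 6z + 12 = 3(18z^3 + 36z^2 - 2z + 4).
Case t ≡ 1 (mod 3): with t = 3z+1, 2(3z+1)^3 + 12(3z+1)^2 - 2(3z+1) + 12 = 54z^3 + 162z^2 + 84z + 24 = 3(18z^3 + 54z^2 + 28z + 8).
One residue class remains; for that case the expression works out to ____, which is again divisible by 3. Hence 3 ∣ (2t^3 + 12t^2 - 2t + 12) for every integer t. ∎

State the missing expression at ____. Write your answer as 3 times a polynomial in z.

3(18z^3 + 72z^2 + 70z + 24)

The residues treated are {0, 1}, so the missing case is t ≡ 2 (mod 3); write t = 3z+2.
Then 2(3z+2)^3 + 12(3z+2)^2 - 2(3z+2) + 12 = 54z^3 + 216z^2 + 210z + 72 = 3(18z^3 + 72z^2 + 70z + 24).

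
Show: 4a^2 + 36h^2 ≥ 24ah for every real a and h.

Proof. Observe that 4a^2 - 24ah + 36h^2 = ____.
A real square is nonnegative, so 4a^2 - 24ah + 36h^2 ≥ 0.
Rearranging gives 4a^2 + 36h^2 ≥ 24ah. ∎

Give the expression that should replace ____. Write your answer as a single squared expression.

(2a - 6h)^2

4a^2 - 24ah + 36h^2 is a perfect-square trinomial: the outer terms are (2a)^2 and (6h)^2, and the cross term is -2·2a·6h.
So 4a^2 - 24ah + 36h^2 = (2a - 6h)^2 ≥ 0.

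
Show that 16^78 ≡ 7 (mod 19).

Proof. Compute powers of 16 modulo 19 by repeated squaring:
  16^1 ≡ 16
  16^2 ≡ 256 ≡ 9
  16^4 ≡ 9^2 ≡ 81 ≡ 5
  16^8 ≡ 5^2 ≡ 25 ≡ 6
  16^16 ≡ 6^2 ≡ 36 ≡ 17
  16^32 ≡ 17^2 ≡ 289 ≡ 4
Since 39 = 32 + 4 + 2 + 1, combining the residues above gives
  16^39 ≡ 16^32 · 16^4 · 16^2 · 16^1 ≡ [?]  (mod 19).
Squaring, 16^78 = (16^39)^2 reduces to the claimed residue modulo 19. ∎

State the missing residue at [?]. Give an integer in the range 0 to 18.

16^32 · 16^4 · 16^2 · 16^1 ≡ 4 · 5 · 9 · 16 = 2880.
2880 mod 19 = 11, so 16^39 ≡ 11 (mod 19).

11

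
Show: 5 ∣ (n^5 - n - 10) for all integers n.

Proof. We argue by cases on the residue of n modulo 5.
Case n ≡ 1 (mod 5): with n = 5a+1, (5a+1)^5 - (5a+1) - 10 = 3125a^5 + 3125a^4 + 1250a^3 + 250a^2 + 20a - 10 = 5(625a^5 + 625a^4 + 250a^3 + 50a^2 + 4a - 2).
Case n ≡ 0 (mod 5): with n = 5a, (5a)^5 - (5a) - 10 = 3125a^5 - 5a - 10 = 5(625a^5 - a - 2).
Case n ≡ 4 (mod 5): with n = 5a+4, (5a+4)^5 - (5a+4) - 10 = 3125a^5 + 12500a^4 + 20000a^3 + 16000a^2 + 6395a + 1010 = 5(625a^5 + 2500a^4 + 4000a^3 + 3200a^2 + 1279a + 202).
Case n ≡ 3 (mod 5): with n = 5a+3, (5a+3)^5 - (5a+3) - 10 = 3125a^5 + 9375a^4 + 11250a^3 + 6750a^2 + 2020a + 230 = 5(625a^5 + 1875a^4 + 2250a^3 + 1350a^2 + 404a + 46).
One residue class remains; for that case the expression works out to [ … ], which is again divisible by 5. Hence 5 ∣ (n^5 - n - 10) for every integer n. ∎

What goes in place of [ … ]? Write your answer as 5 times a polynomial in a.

5(625a^5 + 1250a^4 + 1000a^3 + 400a^2 + 79a + 4)

The residues treated are {1, 0, 4, 3}, so the missing case is n ≡ 2 (mod 5); write n = 5a+2.
Then (5a+2)^5 - (5a+2) - 10 = 3125a^5 + 6250a^4 + 5000a^3 + 2000a^2 + 395a + 20 = 5(625a^5 + 1250a^4 + 1000a^3 + 400a^2 + 79a + 4).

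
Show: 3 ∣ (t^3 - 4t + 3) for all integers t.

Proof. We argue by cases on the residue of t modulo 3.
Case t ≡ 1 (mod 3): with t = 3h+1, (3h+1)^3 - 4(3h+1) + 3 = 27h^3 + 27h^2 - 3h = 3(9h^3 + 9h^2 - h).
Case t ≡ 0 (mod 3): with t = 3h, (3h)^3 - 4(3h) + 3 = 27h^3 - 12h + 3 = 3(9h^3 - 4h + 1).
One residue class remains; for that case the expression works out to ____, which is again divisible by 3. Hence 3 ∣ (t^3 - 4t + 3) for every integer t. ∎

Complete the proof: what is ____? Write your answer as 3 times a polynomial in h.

3(9h^3 + 18h^2 + 8h + 1)

Only t ≡ 2 (mod 3) is unaccounted for. Put t = 3h+2:
(3h+2)^3 - 4(3h+2) + 3 expands to 27h^3 + 54h^2 + 24h + 3,
and factoring out 3 leaves 3(9h^3 + 18h^2 + 8h + 1).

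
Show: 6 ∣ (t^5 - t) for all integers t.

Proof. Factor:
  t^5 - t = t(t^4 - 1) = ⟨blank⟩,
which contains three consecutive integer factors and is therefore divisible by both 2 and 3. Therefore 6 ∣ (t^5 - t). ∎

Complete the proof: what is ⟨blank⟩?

t^4 - 1 = (t^2 - 1)(t^2 + 1), and t^2 - 1 = (t-1)(t+1).
So t(t^4 - 1) = (t - 1)t(t + 1)(t^2 + 1).

(t - 1)t(t + 1)(t^2 + 1)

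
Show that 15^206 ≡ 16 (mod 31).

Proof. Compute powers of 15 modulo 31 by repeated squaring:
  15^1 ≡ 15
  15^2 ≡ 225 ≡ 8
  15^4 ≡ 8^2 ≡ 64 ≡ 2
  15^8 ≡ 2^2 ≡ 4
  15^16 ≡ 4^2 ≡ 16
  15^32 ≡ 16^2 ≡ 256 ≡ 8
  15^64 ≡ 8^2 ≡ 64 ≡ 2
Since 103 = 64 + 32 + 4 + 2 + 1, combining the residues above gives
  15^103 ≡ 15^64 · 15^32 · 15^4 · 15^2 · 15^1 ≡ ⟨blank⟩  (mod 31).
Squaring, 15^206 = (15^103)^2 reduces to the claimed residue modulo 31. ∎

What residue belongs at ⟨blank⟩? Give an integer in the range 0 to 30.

27

15^64 · 15^32 · 15^4 · 15^2 · 15^1 ≡ 2 · 8 · 2 · 8 · 15 = 3840.
3840 mod 31 = 27, so 15^103 ≡ 27 (mod 31).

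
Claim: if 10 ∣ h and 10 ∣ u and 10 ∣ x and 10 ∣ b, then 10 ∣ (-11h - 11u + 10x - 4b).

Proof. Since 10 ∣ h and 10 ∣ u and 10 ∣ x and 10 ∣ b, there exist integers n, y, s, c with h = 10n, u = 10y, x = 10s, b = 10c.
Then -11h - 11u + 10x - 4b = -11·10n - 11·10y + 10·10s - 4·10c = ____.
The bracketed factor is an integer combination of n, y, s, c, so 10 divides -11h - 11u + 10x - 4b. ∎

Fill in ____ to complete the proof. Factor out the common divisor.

10(-4c - 11n + 10s - 11y)

Pull the common 10 out of every term: -11·10n - 11·10y + 10·10s - 4·10c = 10(-4c - 11n + 10s - 11y).
-4c - 11n + 10s - 11y is an integer, which exhibits the divisibility.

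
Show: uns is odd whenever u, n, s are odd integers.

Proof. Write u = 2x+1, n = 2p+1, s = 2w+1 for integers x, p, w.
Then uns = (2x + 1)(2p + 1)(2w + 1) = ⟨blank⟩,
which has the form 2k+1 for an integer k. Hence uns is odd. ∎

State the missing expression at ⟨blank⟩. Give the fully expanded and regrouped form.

2(4pwx + 2pw + 2px + p + 2wx + w + x) + 1

(2x + 1)(2p + 1)(2w + 1) = 8pwx + 4pw + 4px + 2p + 4wx + 2w + 2x + 1
= 2(4pwx + 2pw + 2px + p + 2wx + w + x) + 1.
Since 4pwx + 2pw + 2px + p + 2wx + w + x is an integer, the product is of the form 2k+1 for an integer k.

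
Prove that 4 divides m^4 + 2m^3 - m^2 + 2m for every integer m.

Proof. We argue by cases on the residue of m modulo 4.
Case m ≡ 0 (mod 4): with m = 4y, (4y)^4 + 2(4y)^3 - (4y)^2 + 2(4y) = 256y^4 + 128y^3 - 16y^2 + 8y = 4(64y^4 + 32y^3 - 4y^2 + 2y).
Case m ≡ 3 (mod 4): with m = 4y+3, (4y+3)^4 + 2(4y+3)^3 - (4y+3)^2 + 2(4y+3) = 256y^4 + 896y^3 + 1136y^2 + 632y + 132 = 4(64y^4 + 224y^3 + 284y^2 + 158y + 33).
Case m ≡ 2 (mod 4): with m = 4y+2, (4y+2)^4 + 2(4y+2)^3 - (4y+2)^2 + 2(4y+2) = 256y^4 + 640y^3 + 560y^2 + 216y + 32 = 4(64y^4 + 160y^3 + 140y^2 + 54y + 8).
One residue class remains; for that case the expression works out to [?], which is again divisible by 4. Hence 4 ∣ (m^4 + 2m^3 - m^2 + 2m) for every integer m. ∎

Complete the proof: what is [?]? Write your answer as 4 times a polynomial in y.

4(64y^4 + 96y^3 + 44y^2 + 10y + 1)

Only m ≡ 1 (mod 4) is unaccounted for. Put m = 4y+1:
(4y+1)^4 + 2(4y+1)^3 - (4y+1)^2 + 2(4y+1) expands to 256y^4 + 384y^3 + 176y^2 + 40y + 4,
and factoring out 4 leaves 4(64y^4 + 96y^3 + 44y^2 + 10y + 1).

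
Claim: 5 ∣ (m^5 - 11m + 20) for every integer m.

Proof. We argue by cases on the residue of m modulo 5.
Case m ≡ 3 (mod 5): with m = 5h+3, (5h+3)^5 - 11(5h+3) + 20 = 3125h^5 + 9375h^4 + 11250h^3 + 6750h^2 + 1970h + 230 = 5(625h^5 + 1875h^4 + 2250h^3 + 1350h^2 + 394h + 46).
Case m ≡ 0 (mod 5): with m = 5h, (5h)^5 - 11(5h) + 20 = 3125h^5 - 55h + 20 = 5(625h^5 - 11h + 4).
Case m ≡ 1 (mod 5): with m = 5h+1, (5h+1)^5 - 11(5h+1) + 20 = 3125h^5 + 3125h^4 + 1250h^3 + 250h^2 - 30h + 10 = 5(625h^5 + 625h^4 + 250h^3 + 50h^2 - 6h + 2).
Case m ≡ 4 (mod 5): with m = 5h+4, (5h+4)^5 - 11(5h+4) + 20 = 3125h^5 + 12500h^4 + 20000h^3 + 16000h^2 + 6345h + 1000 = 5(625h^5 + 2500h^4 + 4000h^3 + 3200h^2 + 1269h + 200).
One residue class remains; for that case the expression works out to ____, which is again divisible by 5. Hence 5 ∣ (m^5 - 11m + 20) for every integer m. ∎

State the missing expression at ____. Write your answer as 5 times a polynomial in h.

5(625h^5 + 1250h^4 + 1000h^3 + 400h^2 + 69h + 6)

The residues treated are {3, 0, 1, 4}, so the missing case is m ≡ 2 (mod 5); write m = 5h+2.
Then (5h+2)^5 - 11(5h+2) + 20 = 3125h^5 + 6250h^4 + 5000h^3 + 2000h^2 + 345h + 30 = 5(625h^5 + 1250h^4 + 1000h^3 + 400h^2 + 69h + 6).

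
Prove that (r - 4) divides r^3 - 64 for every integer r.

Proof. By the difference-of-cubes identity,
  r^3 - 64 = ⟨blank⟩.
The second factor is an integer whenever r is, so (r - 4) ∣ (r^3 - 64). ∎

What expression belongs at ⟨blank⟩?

a^3 - b^3 = (a - b)(a^2 + ab + b^2). With a = r, b = 4:
r^3 - 64 = (r - 4)(r^2 + 4r + 16).

(r - 4)(r^2 + 4r + 16)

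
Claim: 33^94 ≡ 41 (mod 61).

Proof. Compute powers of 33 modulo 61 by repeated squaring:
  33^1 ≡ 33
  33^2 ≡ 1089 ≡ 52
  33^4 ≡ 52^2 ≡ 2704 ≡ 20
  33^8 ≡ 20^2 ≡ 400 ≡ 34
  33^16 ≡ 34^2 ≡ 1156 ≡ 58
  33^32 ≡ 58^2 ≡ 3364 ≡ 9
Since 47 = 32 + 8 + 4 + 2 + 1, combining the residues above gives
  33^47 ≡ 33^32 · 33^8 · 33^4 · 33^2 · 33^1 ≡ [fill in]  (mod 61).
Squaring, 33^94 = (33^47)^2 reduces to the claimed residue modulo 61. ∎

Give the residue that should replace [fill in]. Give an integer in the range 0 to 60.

38

Multiply the listed residues: 9 · 34 · 20 · 52 · 33 = 306 → 6120 → 318240 → 10501920.
Reducing modulo 61: 10501920 = 172162·61 + 38, so 33^47 ≡ 38.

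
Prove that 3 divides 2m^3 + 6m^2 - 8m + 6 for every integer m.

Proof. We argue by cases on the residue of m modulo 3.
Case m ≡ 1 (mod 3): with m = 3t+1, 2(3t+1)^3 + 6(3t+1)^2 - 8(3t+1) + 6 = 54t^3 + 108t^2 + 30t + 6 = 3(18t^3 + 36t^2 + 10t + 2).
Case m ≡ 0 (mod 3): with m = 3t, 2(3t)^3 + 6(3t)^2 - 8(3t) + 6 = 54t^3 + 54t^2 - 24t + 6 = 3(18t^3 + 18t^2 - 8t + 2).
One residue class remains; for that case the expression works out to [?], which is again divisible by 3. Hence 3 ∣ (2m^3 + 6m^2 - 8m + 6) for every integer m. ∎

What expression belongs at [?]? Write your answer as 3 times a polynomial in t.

3(18t^3 + 54t^2 + 40t + 10)

The residues treated are {1, 0}, so the missing case is m ≡ 2 (mod 3); write m = 3t+2.
Then 2(3t+2)^3 + 6(3t+2)^2 - 8(3t+2) + 6 = 54t^3 + 162t^2 + 120t + 30 = 3(18t^3 + 54t^2 + 40t + 10).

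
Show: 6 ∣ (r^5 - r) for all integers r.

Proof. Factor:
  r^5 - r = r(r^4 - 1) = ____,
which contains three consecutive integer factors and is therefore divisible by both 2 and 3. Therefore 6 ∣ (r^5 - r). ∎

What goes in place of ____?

r^4 - 1 = (r^2 - 1)(r^2 + 1), and r^2 - 1 = (r-1)(r+1).
So r(r^4 - 1) = (r - 1)r(r + 1)(r^2 + 1).

(r - 1)r(r + 1)(r^2 + 1)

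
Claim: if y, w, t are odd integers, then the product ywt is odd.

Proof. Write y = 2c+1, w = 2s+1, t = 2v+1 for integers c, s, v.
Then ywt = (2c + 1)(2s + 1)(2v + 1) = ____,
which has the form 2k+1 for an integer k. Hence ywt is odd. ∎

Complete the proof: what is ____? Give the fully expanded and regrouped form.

(2c + 1)(2s + 1)(2v + 1) = 8csv + 4cs + 4cv + 2c + 4sv + 2s + 2v + 1
= 2(4csv + 2cs + 2cv + c + 2sv + s + v) + 1.
Since 4csv + 2cs + 2cv + c + 2sv + s + v is an integer, the product is of the form 2k+1 for an integer k.

2(4csv + 2cs + 2cv + c + 2sv + s + v) + 1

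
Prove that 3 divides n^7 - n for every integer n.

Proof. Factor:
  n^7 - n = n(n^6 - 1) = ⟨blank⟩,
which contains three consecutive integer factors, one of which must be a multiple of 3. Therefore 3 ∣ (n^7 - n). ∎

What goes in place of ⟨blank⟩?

n^6 - 1 = (n^2 - 1)(n^4 + n^2 + 1), and n^2 - 1 = (n-1)(n+1).
So n(n^6 - 1) = (n - 1)n(n + 1)(n^4 + n^2 + 1).

(n - 1)n(n + 1)(n^4 + n^2 + 1)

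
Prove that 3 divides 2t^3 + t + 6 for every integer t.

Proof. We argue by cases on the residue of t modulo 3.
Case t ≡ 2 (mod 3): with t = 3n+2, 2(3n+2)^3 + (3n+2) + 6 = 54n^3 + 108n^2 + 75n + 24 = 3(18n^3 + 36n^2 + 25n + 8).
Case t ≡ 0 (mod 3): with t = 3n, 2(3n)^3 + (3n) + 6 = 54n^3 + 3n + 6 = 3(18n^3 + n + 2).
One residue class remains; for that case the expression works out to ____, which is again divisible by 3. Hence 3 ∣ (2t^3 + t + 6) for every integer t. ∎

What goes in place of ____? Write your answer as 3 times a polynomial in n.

Only t ≡ 1 (mod 3) is unaccounted for. Put t = 3n+1:
2(3n+1)^3 + (3n+1) + 6 expands to 54n^3 + 54n^2 + 21n + 9,
and factoring out 3 leaves 3(18n^3 + 18n^2 + 7n + 3).

3(18n^3 + 18n^2 + 7n + 3)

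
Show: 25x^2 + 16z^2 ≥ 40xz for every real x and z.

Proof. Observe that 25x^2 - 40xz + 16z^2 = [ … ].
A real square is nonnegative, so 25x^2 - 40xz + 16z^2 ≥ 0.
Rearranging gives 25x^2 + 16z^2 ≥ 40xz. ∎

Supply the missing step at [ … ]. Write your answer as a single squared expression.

(5x - 4z)^2

The leading and trailing coefficients are 5^2 and 4^2, and 40 = 2·5·4, so the trinomial is (5x - 4z)^2.
Hence 25x^2 - 40xz + 16z^2 ≥ 0.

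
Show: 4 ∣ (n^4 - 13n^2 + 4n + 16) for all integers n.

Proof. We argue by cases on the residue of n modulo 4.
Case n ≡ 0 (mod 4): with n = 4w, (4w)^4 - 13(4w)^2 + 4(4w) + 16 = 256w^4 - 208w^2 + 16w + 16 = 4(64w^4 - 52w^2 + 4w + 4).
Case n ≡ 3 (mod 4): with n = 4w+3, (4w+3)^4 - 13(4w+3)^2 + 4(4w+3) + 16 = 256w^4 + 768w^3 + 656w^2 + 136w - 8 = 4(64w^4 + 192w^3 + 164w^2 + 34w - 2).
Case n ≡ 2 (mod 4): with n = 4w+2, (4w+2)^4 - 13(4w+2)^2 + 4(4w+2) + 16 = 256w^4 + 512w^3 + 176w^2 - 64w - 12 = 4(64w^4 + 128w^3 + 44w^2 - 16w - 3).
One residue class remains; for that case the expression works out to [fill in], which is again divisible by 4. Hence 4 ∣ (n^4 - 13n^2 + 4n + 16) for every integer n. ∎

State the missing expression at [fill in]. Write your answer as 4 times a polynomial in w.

4(64w^4 + 64w^3 - 28w^2 - 18w + 2)

Only n ≡ 1 (mod 4) is unaccounted for. Put n = 4w+1:
(4w+1)^4 - 13(4w+1)^2 + 4(4w+1) + 16 expands to 256w^4 + 256w^3 - 112w^2 - 72w + 8,
and factoring out 4 leaves 4(64w^4 + 64w^3 - 28w^2 - 18w + 2).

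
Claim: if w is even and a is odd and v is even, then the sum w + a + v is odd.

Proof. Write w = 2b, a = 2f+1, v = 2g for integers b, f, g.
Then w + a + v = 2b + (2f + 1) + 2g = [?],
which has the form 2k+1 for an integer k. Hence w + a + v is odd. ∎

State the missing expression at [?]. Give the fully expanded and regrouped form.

Expanding: 2b + (2f + 1) + 2g = 2b + 2f + 2g + 1.
Every term except the constant is even, so this is 2(b + f + g) + 1,
and b + f + g ∈ ℤ gives the required form.

2(b + f + g) + 1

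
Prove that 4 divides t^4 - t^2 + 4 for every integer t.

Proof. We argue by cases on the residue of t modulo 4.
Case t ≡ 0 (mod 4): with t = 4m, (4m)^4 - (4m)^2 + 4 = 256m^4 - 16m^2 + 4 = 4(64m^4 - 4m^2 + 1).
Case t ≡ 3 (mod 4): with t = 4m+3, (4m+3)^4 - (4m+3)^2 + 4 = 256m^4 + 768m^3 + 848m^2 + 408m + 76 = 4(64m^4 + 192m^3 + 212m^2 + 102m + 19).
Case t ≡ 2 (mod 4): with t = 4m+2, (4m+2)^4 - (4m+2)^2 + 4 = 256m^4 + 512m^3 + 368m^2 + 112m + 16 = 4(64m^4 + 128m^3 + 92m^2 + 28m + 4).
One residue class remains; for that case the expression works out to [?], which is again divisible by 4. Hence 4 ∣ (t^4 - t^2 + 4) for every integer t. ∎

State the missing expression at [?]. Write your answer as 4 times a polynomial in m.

4(64m^4 + 64m^3 + 20m^2 + 2m + 1)

Only t ≡ 1 (mod 4) is unaccounted for. Put t = 4m+1:
(4m+1)^4 - (4m+1)^2 + 4 expands to 256m^4 + 256m^3 + 80m^2 + 8m + 4,
and factoring out 4 leaves 4(64m^4 + 64m^3 + 20m^2 + 2m + 1).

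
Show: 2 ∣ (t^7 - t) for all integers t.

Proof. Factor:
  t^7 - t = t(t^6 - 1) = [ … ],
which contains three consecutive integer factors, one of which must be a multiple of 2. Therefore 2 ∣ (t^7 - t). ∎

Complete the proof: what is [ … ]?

t^6 - 1 = (t^2 - 1)(t^4 + t^2 + 1), and t^2 - 1 = (t-1)(t+1).
So t(t^6 - 1) = (t - 1)t(t + 1)(t^4 + t^2 + 1).

(t - 1)t(t + 1)(t^4 + t^2 + 1)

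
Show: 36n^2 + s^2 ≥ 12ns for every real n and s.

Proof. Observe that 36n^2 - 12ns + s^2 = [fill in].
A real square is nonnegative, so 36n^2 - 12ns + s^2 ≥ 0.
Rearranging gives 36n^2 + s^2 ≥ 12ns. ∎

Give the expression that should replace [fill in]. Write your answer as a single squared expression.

(6n - s)^2

The leading and trailing coefficients are 6^2 and 1^2, and 12 = 2·6·1, so the trinomial is (6n - s)^2.
Hence 36n^2 - 12ns + s^2 ≥ 0.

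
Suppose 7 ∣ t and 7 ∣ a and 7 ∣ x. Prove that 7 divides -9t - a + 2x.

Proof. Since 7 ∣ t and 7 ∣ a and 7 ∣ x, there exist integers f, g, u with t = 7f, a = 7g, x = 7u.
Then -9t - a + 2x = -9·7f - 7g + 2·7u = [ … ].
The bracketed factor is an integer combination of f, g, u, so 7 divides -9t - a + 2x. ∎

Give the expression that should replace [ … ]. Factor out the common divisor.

Pull the common 7 out of every term: -9·7f - 7g + 2·7u = 7(-9f - g + 2u).
-9f - g + 2u is an integer, which exhibits the divisibility.

7(-9f - g + 2u)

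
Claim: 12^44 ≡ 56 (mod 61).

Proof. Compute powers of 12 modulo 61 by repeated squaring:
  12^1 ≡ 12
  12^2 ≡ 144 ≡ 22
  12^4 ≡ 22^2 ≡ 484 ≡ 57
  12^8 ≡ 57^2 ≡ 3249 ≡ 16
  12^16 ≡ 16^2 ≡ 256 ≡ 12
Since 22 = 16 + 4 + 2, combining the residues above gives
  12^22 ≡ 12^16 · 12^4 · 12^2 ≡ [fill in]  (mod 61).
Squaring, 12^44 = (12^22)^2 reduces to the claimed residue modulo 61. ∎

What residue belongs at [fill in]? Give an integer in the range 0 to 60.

42

Multiply the listed residues: 12 · 57 · 22 = 684 → 15048.
Reducing modulo 61: 15048 = 246·61 + 42, so 12^22 ≡ 42.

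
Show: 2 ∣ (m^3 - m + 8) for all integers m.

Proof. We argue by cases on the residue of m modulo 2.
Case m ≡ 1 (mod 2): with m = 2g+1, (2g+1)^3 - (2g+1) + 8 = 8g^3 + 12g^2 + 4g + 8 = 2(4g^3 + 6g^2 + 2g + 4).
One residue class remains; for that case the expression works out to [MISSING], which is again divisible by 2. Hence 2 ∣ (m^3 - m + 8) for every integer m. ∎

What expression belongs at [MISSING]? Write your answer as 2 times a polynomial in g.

Only m ≡ 0 (mod 2) is unaccounted for. Put m = 2g:
(2g)^3 - (2g) + 8 expands to 8g^3 - 2g + 8,
and factoring out 2 leaves 2(4g^3 - g + 4).

2(4g^3 - g + 4)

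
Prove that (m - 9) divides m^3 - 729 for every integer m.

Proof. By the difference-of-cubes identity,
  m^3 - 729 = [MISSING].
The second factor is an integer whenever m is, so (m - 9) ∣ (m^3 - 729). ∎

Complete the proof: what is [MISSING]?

Polynomial division of m^3 - 729 by m - 9 leaves remainder 0 and quotient m^2 + 9m + 81.
Hence m^3 - 729 = (m - 9)(m^2 + 9m + 81).

(m - 9)(m^2 + 9m + 81)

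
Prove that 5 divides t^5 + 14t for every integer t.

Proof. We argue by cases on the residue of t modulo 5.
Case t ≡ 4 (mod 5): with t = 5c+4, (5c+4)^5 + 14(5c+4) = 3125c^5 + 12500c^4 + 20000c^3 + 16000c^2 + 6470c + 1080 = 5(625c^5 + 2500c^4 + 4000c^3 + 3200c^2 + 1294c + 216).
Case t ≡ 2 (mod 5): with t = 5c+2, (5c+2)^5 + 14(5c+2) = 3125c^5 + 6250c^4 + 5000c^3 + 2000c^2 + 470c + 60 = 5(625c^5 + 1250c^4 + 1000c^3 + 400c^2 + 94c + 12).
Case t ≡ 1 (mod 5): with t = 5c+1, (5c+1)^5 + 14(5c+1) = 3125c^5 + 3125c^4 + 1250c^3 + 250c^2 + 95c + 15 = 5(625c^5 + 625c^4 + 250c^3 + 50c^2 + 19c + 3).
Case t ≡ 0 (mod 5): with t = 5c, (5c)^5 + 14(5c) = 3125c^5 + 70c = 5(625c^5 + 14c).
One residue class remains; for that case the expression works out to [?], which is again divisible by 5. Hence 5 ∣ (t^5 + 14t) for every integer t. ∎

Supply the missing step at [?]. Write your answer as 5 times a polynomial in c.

5(625c^5 + 1875c^4 + 2250c^3 + 1350c^2 + 419c + 57)

Only t ≡ 3 (mod 5) is unaccounted for. Put t = 5c+3:
(5c+3)^5 + 14(5c+3) expands to 3125c^5 + 9375c^4 + 11250c^3 + 6750c^2 + 2095c + 285,
and factoring out 5 leaves 5(625c^5 + 1875c^4 + 2250c^3 + 1350c^2 + 419c + 57).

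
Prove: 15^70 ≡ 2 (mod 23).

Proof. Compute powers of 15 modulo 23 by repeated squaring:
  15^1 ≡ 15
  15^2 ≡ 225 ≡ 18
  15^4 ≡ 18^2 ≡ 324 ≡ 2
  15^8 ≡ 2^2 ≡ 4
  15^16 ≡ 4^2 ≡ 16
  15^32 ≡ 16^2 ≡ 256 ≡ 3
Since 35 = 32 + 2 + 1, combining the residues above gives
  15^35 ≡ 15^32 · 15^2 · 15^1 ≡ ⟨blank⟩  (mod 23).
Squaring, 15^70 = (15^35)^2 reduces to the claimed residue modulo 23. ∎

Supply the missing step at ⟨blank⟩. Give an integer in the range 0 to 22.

Multiply the listed residues: 3 · 18 · 15 = 54 → 810.
Reducing modulo 23: 810 = 35·23 + 5, so 15^35 ≡ 5.

5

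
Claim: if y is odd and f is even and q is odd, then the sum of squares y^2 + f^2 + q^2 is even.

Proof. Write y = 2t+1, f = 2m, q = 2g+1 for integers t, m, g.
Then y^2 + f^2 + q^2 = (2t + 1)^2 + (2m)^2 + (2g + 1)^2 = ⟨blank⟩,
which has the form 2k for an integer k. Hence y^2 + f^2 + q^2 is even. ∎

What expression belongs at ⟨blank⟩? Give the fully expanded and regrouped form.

Expanding: (2t + 1)^2 + (2m)^2 + (2g + 1)^2 = 4g^2 + 4g + 4m^2 + 4t^2 + 4t + 2.
Every term is even; pulling out the factor of 2 gives 2(2g^2 + 2g + 2m^2 + 2t^2 + 2t + 1).

2(2g^2 + 2g + 2m^2 + 2t^2 + 2t + 1)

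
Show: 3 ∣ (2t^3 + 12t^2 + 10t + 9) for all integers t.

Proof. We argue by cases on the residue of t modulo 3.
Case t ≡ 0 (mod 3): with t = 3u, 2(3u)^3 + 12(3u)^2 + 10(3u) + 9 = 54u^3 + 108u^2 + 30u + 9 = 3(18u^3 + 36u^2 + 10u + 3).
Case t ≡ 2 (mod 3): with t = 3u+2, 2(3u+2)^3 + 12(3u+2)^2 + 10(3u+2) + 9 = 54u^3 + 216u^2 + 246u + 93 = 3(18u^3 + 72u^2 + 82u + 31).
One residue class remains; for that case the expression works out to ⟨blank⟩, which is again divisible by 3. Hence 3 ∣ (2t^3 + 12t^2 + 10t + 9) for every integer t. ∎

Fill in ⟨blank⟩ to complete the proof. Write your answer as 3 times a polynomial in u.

3(18u^3 + 54u^2 + 40u + 11)

Only t ≡ 1 (mod 3) is unaccounted for. Put t = 3u+1:
2(3u+1)^3 + 12(3u+1)^2 + 10(3u+1) + 9 expands to 54u^3 + 162u^2 + 120u + 33,
and factoring out 3 leaves 3(18u^3 + 54u^2 + 40u + 11).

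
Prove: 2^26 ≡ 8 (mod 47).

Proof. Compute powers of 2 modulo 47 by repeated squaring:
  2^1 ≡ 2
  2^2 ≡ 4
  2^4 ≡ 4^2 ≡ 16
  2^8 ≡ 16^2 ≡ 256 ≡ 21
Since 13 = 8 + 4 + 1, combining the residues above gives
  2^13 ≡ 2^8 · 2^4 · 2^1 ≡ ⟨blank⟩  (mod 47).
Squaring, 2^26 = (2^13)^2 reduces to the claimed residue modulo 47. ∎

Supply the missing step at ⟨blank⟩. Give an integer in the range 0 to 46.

Multiply the listed residues: 21 · 16 · 2 = 336 → 672.
Reducing modulo 47: 672 = 14·47 + 14, so 2^13 ≡ 14.

14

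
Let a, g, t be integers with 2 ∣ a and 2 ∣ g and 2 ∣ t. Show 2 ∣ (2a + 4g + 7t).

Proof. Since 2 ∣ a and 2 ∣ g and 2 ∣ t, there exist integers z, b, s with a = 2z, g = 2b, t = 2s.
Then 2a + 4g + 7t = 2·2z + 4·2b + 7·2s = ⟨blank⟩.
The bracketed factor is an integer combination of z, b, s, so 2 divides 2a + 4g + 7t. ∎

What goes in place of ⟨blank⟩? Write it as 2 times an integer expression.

2(4b + 7s + 2z)

Pull the common 2 out of every term: 2·2z + 4·2b + 7·2s = 2(4b + 7s + 2z).
4b + 7s + 2z is an integer, which exhibits the divisibility.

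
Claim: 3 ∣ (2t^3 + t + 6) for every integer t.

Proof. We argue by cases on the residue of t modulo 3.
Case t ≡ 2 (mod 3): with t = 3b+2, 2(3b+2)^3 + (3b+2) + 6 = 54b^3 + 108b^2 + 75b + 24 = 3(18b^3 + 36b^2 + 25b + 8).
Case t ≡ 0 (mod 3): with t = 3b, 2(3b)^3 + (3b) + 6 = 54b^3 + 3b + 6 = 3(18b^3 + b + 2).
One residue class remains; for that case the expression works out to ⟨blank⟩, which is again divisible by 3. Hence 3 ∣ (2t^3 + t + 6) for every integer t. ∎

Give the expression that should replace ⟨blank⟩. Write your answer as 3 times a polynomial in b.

3(18b^3 + 18b^2 + 7b + 3)

The residues treated are {2, 0}, so the missing case is t ≡ 1 (mod 3); write t = 3b+1.
Then 2(3b+1)^3 + (3b+1) + 6 = 54b^3 + 54b^2 + 21b + 9 = 3(18b^3 + 18b^2 + 7b + 3).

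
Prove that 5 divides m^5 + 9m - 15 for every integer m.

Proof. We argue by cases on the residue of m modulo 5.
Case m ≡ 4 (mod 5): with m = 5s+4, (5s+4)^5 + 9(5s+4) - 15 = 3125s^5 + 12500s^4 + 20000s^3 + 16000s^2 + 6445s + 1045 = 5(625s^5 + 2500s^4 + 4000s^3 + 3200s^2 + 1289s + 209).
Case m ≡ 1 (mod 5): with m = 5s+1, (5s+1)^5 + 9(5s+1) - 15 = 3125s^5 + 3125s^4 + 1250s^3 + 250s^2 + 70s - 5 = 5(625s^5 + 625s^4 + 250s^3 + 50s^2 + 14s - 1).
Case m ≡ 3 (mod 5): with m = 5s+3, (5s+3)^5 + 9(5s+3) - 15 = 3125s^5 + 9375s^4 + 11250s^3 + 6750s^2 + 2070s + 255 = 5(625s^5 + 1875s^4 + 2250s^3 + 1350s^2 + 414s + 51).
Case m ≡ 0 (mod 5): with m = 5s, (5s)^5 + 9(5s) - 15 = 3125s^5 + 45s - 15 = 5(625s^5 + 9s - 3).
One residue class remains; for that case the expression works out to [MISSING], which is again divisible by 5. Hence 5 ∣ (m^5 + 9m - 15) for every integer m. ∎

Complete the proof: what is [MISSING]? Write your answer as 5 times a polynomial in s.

5(625s^5 + 1250s^4 + 1000s^3 + 400s^2 + 89s + 7)

Only m ≡ 2 (mod 5) is unaccounted for. Put m = 5s+2:
(5s+2)^5 + 9(5s+2) - 15 expands to 3125s^5 + 6250s^4 + 5000s^3 + 2000s^2 + 445s + 35,
and factoring out 5 leaves 5(625s^5 + 1250s^4 + 1000s^3 + 400s^2 + 89s + 7).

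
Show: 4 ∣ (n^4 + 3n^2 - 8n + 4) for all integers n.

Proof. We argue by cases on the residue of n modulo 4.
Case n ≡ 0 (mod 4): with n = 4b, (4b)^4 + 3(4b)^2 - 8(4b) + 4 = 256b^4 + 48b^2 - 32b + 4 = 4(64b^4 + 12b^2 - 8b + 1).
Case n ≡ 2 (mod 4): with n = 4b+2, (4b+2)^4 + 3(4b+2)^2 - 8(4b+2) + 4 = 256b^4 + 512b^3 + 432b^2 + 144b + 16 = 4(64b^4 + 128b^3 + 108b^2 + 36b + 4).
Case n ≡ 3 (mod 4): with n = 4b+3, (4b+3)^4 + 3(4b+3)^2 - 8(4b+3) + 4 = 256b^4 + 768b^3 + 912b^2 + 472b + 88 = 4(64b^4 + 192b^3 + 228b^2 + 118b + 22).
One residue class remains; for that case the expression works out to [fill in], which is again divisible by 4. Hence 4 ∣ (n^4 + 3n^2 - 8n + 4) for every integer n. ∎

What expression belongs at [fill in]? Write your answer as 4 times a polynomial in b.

Only n ≡ 1 (mod 4) is unaccounted for. Put n = 4b+1:
(4b+1)^4 + 3(4b+1)^2 - 8(4b+1) + 4 expands to 256b^4 + 256b^3 + 144b^2 + 8b,
and factoring out 4 leaves 4(64b^4 + 64b^3 + 36b^2 + 2b).

4(64b^4 + 64b^3 + 36b^2 + 2b)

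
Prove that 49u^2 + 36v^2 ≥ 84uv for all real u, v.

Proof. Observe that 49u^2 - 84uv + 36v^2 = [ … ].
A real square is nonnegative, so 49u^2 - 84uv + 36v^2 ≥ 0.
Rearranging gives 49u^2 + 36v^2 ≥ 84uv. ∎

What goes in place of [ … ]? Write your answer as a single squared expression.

49u^2 - 84uv + 36v^2 is a perfect-square trinomial: the outer terms are (7u)^2 and (6v)^2, and the cross term is -2·7u·6v.
So 49u^2 - 84uv + 36v^2 = (7u - 6v)^2 ≥ 0.

(7u - 6v)^2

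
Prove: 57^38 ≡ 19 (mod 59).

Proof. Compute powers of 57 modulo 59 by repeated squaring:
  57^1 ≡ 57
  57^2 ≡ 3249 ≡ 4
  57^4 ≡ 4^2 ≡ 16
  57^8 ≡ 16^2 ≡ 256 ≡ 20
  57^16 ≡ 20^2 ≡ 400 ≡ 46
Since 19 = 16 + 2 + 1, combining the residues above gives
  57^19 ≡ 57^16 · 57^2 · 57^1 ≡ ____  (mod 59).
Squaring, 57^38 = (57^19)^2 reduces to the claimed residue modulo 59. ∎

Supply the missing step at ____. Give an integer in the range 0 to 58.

45

Multiply the listed residues: 46 · 4 · 57 = 184 → 10488.
Reducing modulo 59: 10488 = 177·59 + 45, so 57^19 ≡ 45.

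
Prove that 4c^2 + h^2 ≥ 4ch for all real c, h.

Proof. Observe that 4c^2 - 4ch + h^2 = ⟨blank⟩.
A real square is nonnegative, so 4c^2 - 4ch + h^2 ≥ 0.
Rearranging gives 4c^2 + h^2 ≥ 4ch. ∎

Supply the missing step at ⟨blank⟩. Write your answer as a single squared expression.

(2c - h)^2

4c^2 - 4ch + h^2 is a perfect-square trinomial: the outer terms are (2c)^2 and (h)^2, and the cross term is -2·2c·h.
So 4c^2 - 4ch + h^2 = (2c - h)^2 ≥ 0.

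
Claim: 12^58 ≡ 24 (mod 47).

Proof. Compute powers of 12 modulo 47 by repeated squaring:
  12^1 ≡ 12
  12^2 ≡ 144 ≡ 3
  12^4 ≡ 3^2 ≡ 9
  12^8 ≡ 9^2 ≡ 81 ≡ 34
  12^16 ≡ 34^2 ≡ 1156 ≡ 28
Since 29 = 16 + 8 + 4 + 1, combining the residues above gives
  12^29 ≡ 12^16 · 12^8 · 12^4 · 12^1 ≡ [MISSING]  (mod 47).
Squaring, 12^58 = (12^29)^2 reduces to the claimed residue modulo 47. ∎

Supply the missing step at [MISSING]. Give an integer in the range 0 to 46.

Multiply the listed residues: 28 · 34 · 9 · 12 = 952 → 8568 → 102816.
Reducing modulo 47: 102816 = 2187·47 + 27, so 12^29 ≡ 27.

27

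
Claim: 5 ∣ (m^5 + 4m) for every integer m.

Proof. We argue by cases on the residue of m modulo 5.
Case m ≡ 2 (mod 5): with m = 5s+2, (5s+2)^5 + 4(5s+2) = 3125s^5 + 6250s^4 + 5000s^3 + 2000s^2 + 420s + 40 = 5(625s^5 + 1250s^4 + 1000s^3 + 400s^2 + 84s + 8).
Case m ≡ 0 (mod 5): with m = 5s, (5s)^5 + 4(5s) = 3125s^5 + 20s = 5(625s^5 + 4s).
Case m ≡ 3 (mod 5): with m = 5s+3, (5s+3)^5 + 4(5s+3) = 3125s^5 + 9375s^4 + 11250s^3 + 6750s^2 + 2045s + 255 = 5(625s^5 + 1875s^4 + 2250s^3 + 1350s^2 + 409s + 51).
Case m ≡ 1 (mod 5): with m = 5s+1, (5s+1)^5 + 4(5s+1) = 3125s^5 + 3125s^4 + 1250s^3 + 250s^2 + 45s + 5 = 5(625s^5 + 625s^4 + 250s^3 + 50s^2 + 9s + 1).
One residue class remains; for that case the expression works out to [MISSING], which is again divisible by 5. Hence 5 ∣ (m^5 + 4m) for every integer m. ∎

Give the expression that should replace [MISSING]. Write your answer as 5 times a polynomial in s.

The residues treated are {2, 0, 3, 1}, so the missing case is m ≡ 4 (mod 5); write m = 5s+4.
Then (5s+4)^5 + 4(5s+4) = 3125s^5 + 12500s^4 + 20000s^3 + 16000s^2 + 6420s + 1040 = 5(625s^5 + 2500s^4 + 4000s^3 + 3200s^2 + 1284s + 208).

5(625s^5 + 2500s^4 + 4000s^3 + 3200s^2 + 1284s + 208)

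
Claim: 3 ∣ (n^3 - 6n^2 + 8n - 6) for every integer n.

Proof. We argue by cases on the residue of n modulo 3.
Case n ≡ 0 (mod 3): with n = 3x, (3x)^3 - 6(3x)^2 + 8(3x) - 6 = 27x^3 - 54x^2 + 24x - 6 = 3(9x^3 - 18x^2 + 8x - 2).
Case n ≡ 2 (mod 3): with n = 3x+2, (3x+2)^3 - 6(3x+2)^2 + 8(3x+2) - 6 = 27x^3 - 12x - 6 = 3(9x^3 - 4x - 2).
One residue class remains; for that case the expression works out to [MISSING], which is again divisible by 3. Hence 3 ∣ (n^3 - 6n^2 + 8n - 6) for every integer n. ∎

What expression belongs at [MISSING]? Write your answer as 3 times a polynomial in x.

Only n ≡ 1 (mod 3) is unaccounted for. Put n = 3x+1:
(3x+1)^3 - 6(3x+1)^2 + 8(3x+1) - 6 expands to 27x^3 - 27x^2 - 3x - 3,
and factoring out 3 leaves 3(9x^3 - 9x^2 - x - 1).

3(9x^3 - 9x^2 - x - 1)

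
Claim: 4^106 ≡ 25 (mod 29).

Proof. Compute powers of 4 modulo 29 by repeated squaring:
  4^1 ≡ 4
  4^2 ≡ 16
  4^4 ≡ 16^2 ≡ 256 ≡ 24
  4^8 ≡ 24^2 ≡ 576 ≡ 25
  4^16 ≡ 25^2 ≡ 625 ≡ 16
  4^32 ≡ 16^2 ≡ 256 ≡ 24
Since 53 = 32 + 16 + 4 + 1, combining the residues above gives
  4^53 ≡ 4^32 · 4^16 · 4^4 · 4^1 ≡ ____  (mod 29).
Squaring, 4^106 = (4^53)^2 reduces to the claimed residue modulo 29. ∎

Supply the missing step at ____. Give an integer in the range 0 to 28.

Multiply the listed residues: 24 · 16 · 24 · 4 = 384 → 9216 → 36864.
Reducing modulo 29: 36864 = 1271·29 + 5, so 4^53 ≡ 5.

5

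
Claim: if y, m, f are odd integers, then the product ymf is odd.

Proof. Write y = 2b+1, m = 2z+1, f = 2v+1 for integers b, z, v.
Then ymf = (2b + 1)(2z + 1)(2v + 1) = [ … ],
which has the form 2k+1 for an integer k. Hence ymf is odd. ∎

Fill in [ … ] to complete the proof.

2(4bvz + 2bv + 2bz + b + 2vz + v + z) + 1

(2b + 1)(2z + 1)(2v + 1) = 8bvz + 4bv + 4bz + 2b + 4vz + 2v + 2z + 1
= 2(4bvz + 2bv + 2bz + b + 2vz + v + z) + 1.
Since 4bvz + 2bv + 2bz + b + 2vz + v + z is an integer, the product is of the form 2k+1 for an integer k.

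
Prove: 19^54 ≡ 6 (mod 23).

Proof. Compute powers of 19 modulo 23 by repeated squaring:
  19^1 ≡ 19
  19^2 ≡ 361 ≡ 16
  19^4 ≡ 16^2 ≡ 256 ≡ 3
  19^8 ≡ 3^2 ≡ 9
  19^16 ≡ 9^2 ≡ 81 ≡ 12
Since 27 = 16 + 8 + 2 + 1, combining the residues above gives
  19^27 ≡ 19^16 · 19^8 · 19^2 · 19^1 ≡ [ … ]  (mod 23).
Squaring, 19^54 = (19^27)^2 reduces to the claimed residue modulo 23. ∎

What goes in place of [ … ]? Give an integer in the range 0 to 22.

11

19^16 · 19^8 · 19^2 · 19^1 ≡ 12 · 9 · 16 · 19 = 32832.
32832 mod 23 = 11, so 19^27 ≡ 11 (mod 23).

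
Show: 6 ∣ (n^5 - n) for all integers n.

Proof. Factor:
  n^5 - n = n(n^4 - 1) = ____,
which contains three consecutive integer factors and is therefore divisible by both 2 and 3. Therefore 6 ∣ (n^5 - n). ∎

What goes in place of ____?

n^4 - 1 = (n^2 - 1)(n^2 + 1), and n^2 - 1 = (n-1)(n+1).
So n(n^4 - 1) = (n - 1)n(n + 1)(n^2 + 1).

(n - 1)n(n + 1)(n^2 + 1)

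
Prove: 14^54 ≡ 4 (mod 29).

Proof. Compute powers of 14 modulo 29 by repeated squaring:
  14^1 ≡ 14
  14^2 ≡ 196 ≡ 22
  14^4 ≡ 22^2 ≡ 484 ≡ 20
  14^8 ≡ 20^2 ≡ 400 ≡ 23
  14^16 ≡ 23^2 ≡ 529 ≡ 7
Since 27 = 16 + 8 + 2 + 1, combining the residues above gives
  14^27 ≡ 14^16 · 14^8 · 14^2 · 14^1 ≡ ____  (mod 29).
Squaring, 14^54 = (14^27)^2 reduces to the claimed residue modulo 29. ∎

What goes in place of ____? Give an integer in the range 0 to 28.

14^16 · 14^8 · 14^2 · 14^1 ≡ 7 · 23 · 22 · 14 = 49588.
49588 mod 29 = 27, so 14^27 ≡ 27 (mod 29).

27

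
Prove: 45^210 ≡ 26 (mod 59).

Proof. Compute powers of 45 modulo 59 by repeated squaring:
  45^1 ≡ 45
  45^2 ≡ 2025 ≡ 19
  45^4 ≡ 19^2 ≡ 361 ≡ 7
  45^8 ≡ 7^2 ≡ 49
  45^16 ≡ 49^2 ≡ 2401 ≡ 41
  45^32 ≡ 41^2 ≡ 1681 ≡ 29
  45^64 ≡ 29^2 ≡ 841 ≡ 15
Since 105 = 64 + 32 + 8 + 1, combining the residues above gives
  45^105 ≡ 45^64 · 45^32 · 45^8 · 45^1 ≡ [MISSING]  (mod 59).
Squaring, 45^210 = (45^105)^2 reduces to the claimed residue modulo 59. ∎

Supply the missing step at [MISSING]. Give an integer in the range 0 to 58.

12

Multiply the listed residues: 15 · 29 · 49 · 45 = 435 → 21315 → 959175.
Reducing modulo 59: 959175 = 16257·59 + 12, so 45^105 ≡ 12.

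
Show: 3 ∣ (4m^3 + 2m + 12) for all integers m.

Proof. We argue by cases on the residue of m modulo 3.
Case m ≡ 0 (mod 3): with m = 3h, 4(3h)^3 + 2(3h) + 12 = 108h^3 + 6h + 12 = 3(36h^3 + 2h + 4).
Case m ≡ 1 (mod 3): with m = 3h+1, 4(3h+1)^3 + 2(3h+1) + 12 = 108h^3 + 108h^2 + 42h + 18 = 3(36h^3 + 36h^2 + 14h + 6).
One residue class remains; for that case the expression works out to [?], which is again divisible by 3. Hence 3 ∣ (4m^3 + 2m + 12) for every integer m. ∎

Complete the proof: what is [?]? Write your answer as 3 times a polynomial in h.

Only m ≡ 2 (mod 3) is unaccounted for. Put m = 3h+2:
4(3h+2)^3 + 2(3h+2) + 12 expands to 108h^3 + 216h^2 + 150h + 48,
and factoring out 3 leaves 3(36h^3 + 72h^2 + 50h + 16).

3(36h^3 + 72h^2 + 50h + 16)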